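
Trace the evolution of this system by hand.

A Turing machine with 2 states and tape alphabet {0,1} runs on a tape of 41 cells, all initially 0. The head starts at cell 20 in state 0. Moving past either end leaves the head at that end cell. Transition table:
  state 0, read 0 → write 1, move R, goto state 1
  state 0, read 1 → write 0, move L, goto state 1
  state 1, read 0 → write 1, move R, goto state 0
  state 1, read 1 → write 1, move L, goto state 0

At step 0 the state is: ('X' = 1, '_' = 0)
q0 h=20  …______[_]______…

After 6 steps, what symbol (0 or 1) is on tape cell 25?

1

t=0: q0 h=20  …______[_]______…
t=1: q1 h=21  …_____X[_]______…
t=2: q0 h=22  …____XX[_]______…
t=3: q1 h=23  …___XXX[_]______…
t=4: q0 h=24  …__XXXX[_]______…
t=5: q1 h=25  …_XXXXX[_]______…
t=6: q0 h=26  …XXXXXX[_]______…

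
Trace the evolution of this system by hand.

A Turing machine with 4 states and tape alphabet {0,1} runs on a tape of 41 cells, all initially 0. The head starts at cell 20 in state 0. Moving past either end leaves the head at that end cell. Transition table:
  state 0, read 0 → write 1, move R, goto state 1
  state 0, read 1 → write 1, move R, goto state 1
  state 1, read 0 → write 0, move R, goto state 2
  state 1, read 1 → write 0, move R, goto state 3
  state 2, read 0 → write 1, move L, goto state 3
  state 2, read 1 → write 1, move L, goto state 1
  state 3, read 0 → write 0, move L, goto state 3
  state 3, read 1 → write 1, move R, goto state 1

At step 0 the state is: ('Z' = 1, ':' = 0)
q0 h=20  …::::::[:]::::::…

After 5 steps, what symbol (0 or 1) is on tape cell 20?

t=0: q0 h=20  …::::::[:]::::::…
t=1: q1 h=21  …:::::Z[:]::::::…
t=2: q2 h=22  …::::Z:[:]::::::…
t=3: q3 h=21  …:::::Z[:]Z:::::…
t=4: q3 h=20  …::::::[Z]:Z::::…
t=5: q1 h=21  …:::::Z[:]Z:::::…

1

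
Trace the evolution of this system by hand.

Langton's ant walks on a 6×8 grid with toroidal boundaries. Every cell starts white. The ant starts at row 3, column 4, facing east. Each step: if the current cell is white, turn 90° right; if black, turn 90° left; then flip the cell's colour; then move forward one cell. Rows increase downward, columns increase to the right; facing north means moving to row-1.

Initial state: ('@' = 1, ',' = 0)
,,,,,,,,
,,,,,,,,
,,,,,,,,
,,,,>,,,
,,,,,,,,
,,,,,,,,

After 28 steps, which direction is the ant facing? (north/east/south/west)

0) ,,,,,,,,
,,,,,,,,
,,,,,,,,
,,,,>,,,
,,,,,,,,
,,,,,,,,
1) ,,,,,,,,
,,,,,,,,
,,,,,,,,
,,,,@,,,
,,,,v,,,
,,,,,,,,
2) ,,,,,,,,
,,,,,,,,
,,,,,,,,
,,,,@,,,
,,,<@,,,
,,,,,,,,
3) ,,,,,,,,
,,,,,,,,
,,,,,,,,
,,,^@,,,
,,,@@,,,
,,,,,,,,
4) ,,,,,,,,
,,,,,,,,
,,,,,,,,
,,,@>,,,
,,,@@,,,
,,,,,,,,
5) ,,,,,,,,
,,,,,,,,
,,,,^,,,
,,,@,,,,
,,,@@,,,
,,,,,,,,
6) ,,,,,,,,
,,,,,,,,
,,,,@>,,
,,,@,,,,
,,,@@,,,
,,,,,,,,
7) ,,,,,,,,
,,,,,,,,
,,,,@@,,
,,,@,v,,
,,,@@,,,
,,,,,,,,
8) ,,,,,,,,
,,,,,,,,
,,,,@@,,
,,,@<@,,
,,,@@,,,
,,,,,,,,
9) ,,,,,,,,
,,,,,,,,
,,,,^@,,
,,,@@@,,
,,,@@,,,
,,,,,,,,
10) ,,,,,,,,
,,,,,,,,
,,,<,@,,
,,,@@@,,
,,,@@,,,
,,,,,,,,
11) ,,,,,,,,
,,,^,,,,
,,,@,@,,
,,,@@@,,
,,,@@,,,
,,,,,,,,
12) ,,,,,,,,
,,,@>,,,
,,,@,@,,
,,,@@@,,
,,,@@,,,
,,,,,,,,
13) ,,,,,,,,
,,,@@,,,
,,,@v@,,
,,,@@@,,
,,,@@,,,
,,,,,,,,
14) ,,,,,,,,
,,,@@,,,
,,,<@@,,
,,,@@@,,
,,,@@,,,
,,,,,,,,
15) ,,,,,,,,
,,,@@,,,
,,,,@@,,
,,,v@@,,
,,,@@,,,
,,,,,,,,
16) ,,,,,,,,
,,,@@,,,
,,,,@@,,
,,,,>@,,
,,,@@,,,
,,,,,,,,
17) ,,,,,,,,
,,,@@,,,
,,,,^@,,
,,,,,@,,
,,,@@,,,
,,,,,,,,
18) ,,,,,,,,
,,,@@,,,
,,,<,@,,
,,,,,@,,
,,,@@,,,
,,,,,,,,
19) ,,,,,,,,
,,,^@,,,
,,,@,@,,
,,,,,@,,
,,,@@,,,
,,,,,,,,
20) ,,,,,,,,
,,<,@,,,
,,,@,@,,
,,,,,@,,
,,,@@,,,
,,,,,,,,
21) ,,^,,,,,
,,@,@,,,
,,,@,@,,
,,,,,@,,
,,,@@,,,
,,,,,,,,
22) ,,@>,,,,
,,@,@,,,
,,,@,@,,
,,,,,@,,
,,,@@,,,
,,,,,,,,
23) ,,@@,,,,
,,@v@,,,
,,,@,@,,
,,,,,@,,
,,,@@,,,
,,,,,,,,
24) ,,@@,,,,
,,<@@,,,
,,,@,@,,
,,,,,@,,
,,,@@,,,
,,,,,,,,
25) ,,@@,,,,
,,,@@,,,
,,v@,@,,
,,,,,@,,
,,,@@,,,
,,,,,,,,
26) ,,@@,,,,
,,,@@,,,
,<@@,@,,
,,,,,@,,
,,,@@,,,
,,,,,,,,
27) ,,@@,,,,
,^,@@,,,
,@@@,@,,
,,,,,@,,
,,,@@,,,
,,,,,,,,
28) ,,@@,,,,
,@>@@,,,
,@@@,@,,
,,,,,@,,
,,,@@,,,
,,,,,,,,

east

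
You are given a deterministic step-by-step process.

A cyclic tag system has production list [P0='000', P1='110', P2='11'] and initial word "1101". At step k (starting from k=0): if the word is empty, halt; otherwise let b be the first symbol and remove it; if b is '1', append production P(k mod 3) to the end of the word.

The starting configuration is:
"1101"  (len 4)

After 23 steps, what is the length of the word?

17

step 0: "1101"  (len 4)
step 1: "101000"  (len 6)
step 2: "01000110"  (len 8)
step 3: "1000110"  (len 7)
step 4: "000110000"  (len 9)
step 5: "00110000"  (len 8)
step 6: "0110000"  (len 7)
step 7: "110000"  (len 6)
step 8: "10000110"  (len 8)
step 9: "000011011"  (len 9)
step 10: "00011011"  (len 8)
step 11: "0011011"  (len 7)
step 12: "011011"  (len 6)
step 13: "11011"  (len 5)
step 14: "1011110"  (len 7)
step 15: "01111011"  (len 8)
step 16: "1111011"  (len 7)
step 17: "111011110"  (len 9)
step 18: "1101111011"  (len 10)
step 19: "101111011000"  (len 12)
step 20: "01111011000110"  (len 14)
step 21: "1111011000110"  (len 13)
step 22: "111011000110000"  (len 15)
step 23: "11011000110000110"  (len 17)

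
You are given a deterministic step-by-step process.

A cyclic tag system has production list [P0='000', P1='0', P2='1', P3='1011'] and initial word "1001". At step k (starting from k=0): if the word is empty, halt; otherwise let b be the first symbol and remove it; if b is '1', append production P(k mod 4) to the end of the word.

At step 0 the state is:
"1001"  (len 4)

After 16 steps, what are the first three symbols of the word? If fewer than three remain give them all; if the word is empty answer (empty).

110

gen 0: "1001"  (len 4)
gen 1: "001000"  (len 6)
gen 2: "01000"  (len 5)
gen 3: "1000"  (len 4)
gen 4: "0001011"  (len 7)
gen 5: "001011"  (len 6)
gen 6: "01011"  (len 5)
gen 7: "1011"  (len 4)
gen 8: "0111011"  (len 7)
gen 9: "111011"  (len 6)
gen 10: "110110"  (len 6)
gen 11: "101101"  (len 6)
gen 12: "011011011"  (len 9)
gen 13: "11011011"  (len 8)
gen 14: "10110110"  (len 8)
gen 15: "01101101"  (len 8)
gen 16: "1101101"  (len 7)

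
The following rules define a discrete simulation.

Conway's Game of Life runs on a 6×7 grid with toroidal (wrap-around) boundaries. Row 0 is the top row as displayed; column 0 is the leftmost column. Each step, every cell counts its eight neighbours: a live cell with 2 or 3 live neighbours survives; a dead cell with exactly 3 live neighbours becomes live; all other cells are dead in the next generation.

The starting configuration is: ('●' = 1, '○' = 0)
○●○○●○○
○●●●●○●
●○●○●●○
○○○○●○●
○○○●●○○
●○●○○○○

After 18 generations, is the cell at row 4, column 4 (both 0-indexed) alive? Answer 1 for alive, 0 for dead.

0

gen 0: ○●○○●○○
○●●●●○●
●○●○●●○
○○○○●○●
○○○●●○○
●○●○○○○
gen 1: ○○○○●●○
○○○○○○●
●○●○○○○
○○○○○○●
○○○●●●○
○●●○●○○
gen 2: ○○○●●●○
○○○○○●●
●○○○○○●
○○○●●●●
○○●●●●○
○○●○○○○
gen 3: ○○○●●●●
●○○○○○○
●○○○○○○
●○●○○○○
○○●○○○●
○○●○○○○
gen 4: ○○○●●●●
●○○○●●○
●○○○○○●
●○○○○○●
○○●●○○○
○○●○●○●
gen 5: ●○○○○○○
●○○●○○○
○●○○○○○
●●○○○○●
●●●●○●●
○○●○○○●
gen 6: ●●○○○○●
●●○○○○○
○●●○○○●
○○○○○●○
○○○●○●○
○○●●○●○
gen 7: ○○○○○○●
○○○○○○○
○●●○○○●
○○●○●●●
○○●●○●●
●●●●○●○
gen 8: ●●●○○○●
●○○○○○○
●●●●○○●
○○○○●○○
○○○○○○○
●●○●○●○
gen 9: ○○●○○○○
○○○●○○○
●●●●○○●
●●●●○○○
○○○○●○○
○○○○○○○
gen 10: ○○○○○○○
●○○●○○○
○○○○●○●
○○○○●○●
○●●●○○○
○○○○○○○
gen 11: ○○○○○○○
○○○○○○○
●○○●●○●
●○●○●○○
○○●●○○○
○○●○○○○
gen 12: ○○○○○○○
○○○○○○○
●●○●●●●
●○●○●●●
○○●○○○○
○○●●○○○
gen 13: ○○○○○○○
●○○○●●●
○●●●○○○
○○●○○○○
○○●○●●●
○○●●○○○
gen 14: ○○○●●●●
●●●●●●●
●●●●●●●
○○○○●●○
○●●○●●○
○○●●●●○
gen 15: ○○○○○○○
○○○○○○○
○○○○○○○
○○○○○○○
○●●○○○●
○●○○○○○
gen 16: ○○○○○○○
○○○○○○○
○○○○○○○
○○○○○○○
●●●○○○○
●●●○○○○
gen 17: ○●○○○○○
○○○○○○○
○○○○○○○
○●○○○○○
●○●○○○○
●○●○○○○
gen 18: ○●○○○○○
○○○○○○○
○○○○○○○
○●○○○○○
●○●○○○○
●○●○○○○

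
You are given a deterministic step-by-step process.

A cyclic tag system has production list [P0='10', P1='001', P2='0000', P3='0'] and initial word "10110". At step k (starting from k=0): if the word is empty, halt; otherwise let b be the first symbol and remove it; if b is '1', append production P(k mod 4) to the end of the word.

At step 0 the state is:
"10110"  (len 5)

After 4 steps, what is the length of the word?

[0] "10110"  (len 5)
[1] "011010"  (len 6)
[2] "11010"  (len 5)
[3] "10100000"  (len 8)
[4] "01000000"  (len 8)

8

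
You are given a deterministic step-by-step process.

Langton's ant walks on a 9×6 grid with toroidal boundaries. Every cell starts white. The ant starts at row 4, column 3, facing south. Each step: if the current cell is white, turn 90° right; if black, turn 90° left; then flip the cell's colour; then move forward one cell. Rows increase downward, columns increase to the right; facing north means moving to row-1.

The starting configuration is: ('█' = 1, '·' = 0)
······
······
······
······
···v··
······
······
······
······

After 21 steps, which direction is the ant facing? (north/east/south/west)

0) ······
······
······
······
···v··
······
······
······
······
1) ······
······
······
······
··<█··
······
······
······
······
2) ······
······
······
··^···
··██··
······
······
······
······
3) ······
······
······
··█>··
··██··
······
······
······
······
4) ······
······
······
··██··
··█v··
······
······
······
······
5) ······
······
······
··██··
··█·>·
······
······
······
······
6) ······
······
······
··██··
··█·█·
····v·
······
······
······
7) ······
······
······
··██··
··█·█·
···<█·
······
······
······
8) ······
······
······
··██··
··█^█·
···██·
······
······
······
9) ······
······
······
··██··
··██>·
···██·
······
······
······
10) ······
······
······
··██^·
··██··
···██·
······
······
······
11) ······
······
······
··███>
··██··
···██·
······
······
······
12) ······
······
······
··████
··██·v
···██·
······
······
······
13) ······
······
······
··████
··██<█
···██·
······
······
······
14) ······
······
······
··██^█
··████
···██·
······
······
······
15) ······
······
······
··█<·█
··████
···██·
······
······
······
16) ······
······
······
··█··█
··█v██
···██·
······
······
······
17) ······
······
······
··█··█
··█·>█
···██·
······
······
······
18) ······
······
······
··█·^█
··█··█
···██·
······
······
······
19) ······
······
······
··█·█>
··█··█
···██·
······
······
······
20) ······
······
·····^
··█·█·
··█··█
···██·
······
······
······
21) ······
······
>····█
··█·█·
··█··█
···██·
······
······
······

east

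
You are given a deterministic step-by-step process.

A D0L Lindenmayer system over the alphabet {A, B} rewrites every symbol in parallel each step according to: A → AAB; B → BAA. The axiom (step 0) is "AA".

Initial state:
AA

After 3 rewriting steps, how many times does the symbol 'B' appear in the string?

t=0: AA
t=1: AABAAB
t=2: AABAABBAAAABAABBAA
t=3: AABAABBAAAABAABBAABAAAABAABAABAABBAAAABAABBAABAAAABAAB

18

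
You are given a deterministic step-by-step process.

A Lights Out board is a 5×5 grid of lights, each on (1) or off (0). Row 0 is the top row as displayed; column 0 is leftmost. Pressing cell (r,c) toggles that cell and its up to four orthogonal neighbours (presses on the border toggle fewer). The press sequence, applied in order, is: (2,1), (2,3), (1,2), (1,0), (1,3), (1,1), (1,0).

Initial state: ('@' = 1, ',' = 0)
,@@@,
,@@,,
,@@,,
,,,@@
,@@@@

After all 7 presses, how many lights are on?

[0] ,@@@,
,@@,,
,@@,,
,,,@@
,@@@@
[1] ,@@@,
,,@,,
@,,,,
,@,@@
,@@@@
[2] ,@@@,
,,@@,
@,@@@
,@,,@
,@@@@
[3] ,@,@,
,@,,,
@,,@@
,@,,@
,@@@@
[4] @@,@,
@,,,,
,,,@@
,@,,@
,@@@@
[5] @@,,,
@,@@@
,,,,@
,@,,@
,@@@@
[6] @,,,,
,@,@@
,@,,@
,@,,@
,@@@@
[7] ,,,,,
@,,@@
@@,,@
,@,,@
,@@@@

12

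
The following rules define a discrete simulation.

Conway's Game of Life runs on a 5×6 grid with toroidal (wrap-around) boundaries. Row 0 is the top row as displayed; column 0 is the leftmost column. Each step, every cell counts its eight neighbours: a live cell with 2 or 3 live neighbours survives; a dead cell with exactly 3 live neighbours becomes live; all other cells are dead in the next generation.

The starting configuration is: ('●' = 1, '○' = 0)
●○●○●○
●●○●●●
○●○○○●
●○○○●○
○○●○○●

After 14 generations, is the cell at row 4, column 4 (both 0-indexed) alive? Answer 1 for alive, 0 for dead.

k=0  ●○●○●○
●●○●●●
○●○○○●
●○○○●○
○○●○○●
k=1  ○○●○○○
○○○●○○
○●●●○○
●●○○●○
●○○○●○
k=2  ○○○●○○
○●○●○○
●●○●●○
●○○○●○
●○○●○○
k=3  ○○○●●○
●●○●○○
●●○●●○
●○●○●○
○○○●●●
k=4  ●○○○○○
●●○○○○
○○○○●○
●○●○○○
○○●○○○
k=5  ●○○○○○
●●○○○●
●○○○○●
○●○●○○
○○○○○○
k=6  ●●○○○●
○●○○○○
○○●○●●
●○○○○○
○○○○○○
k=7  ●●○○○○
○●●○●○
●●○○○●
○○○○○●
○●○○○●
k=8  ○○○○○●
○○●○○○
○●●○●●
○●○○●●
○●○○○●
k=9  ●○○○○○
●●●●●●
○●●○●●
○●○●○○
○○○○○●
k=10  ○○●●○○
○○○○○○
○○○○○○
○●○●○●
●○○○○○
k=11  ○○○○○○
○○○○○○
○○○○○○
●○○○○○
●●○●●○
k=12  ○○○○○○
○○○○○○
○○○○○○
●●○○○●
●●○○○●
k=13  ●○○○○○
○○○○○○
●○○○○○
○●○○○●
○●○○○●
k=14  ●○○○○○
○○○○○○
●○○○○○
○●○○○●
○●○○○●

0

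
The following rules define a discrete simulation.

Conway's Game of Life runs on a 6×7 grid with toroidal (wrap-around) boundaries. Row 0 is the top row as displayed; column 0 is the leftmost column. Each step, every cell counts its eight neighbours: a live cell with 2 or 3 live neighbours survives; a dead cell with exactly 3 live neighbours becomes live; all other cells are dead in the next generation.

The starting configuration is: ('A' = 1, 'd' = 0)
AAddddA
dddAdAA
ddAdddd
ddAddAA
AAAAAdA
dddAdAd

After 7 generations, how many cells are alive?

step 0: AAddddA
dddAdAA
ddAdddd
ddAddAA
AAAAAdA
dddAdAd
step 1: AdAdddd
dAAddAA
ddAAAdd
ddddAAA
AAddddd
dddAdAd
step 2: AdAAAAd
AdddAAA
AAAdddd
AAAdAAA
Adddddd
AdAdddA
step 3: ddAdddd
ddddddd
ddAdddd
ddAAdAd
ddAAddd
AdAdAAd
step 4: dAdAddd
ddddddd
ddAAddd
dAddAdd
dddddAA
ddAdAdd
step 5: ddAAddd
dddAddd
ddAAddd
ddAAAAd
dddAAAd
ddAAAAd
step 6: ddddddd
ddddAdd
ddddddd
dddddAd
ddddddA
dddddAd
step 7: ddddddd
ddddddd
ddddddd
ddddddd
dddddAA
ddddddd

2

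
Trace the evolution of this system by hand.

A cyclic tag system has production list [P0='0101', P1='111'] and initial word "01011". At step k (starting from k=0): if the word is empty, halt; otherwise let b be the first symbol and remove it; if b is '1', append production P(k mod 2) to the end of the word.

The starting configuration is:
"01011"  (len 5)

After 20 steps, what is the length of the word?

step 0: "01011"  (len 5)
step 1: "1011"  (len 4)
step 2: "011111"  (len 6)
step 3: "11111"  (len 5)
step 4: "1111111"  (len 7)
step 5: "1111110101"  (len 10)
step 6: "111110101111"  (len 12)
step 7: "111101011110101"  (len 15)
step 8: "11101011110101111"  (len 17)
step 9: "11010111101011110101"  (len 20)
step 10: "1010111101011110101111"  (len 22)
step 11: "0101111010111101011110101"  (len 25)
step 12: "101111010111101011110101"  (len 24)
step 13: "011110101111010111101010101"  (len 27)
step 14: "11110101111010111101010101"  (len 26)
step 15: "11101011110101111010101010101"  (len 29)
step 16: "1101011110101111010101010101111"  (len 31)
step 17: "1010111101011110101010101011110101"  (len 34)
step 18: "010111101011110101010101011110101111"  (len 36)
step 19: "10111101011110101010101011110101111"  (len 35)
step 20: "0111101011110101010101011110101111111"  (len 37)

37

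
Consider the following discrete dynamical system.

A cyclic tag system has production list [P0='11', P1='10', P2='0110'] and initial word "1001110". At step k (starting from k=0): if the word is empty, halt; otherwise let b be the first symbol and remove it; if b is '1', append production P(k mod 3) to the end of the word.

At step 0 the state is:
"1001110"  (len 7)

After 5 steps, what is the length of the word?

gen 0: "1001110"  (len 7)
gen 1: "00111011"  (len 8)
gen 2: "0111011"  (len 7)
gen 3: "111011"  (len 6)
gen 4: "1101111"  (len 7)
gen 5: "10111110"  (len 8)

8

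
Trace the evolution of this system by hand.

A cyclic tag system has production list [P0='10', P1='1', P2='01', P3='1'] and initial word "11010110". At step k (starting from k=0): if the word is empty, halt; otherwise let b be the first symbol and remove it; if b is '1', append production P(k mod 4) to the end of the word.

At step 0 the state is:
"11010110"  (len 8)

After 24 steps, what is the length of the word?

7

[0] "11010110"  (len 8)
[1] "101011010"  (len 9)
[2] "010110101"  (len 9)
[3] "10110101"  (len 8)
[4] "01101011"  (len 8)
[5] "1101011"  (len 7)
[6] "1010111"  (len 7)
[7] "01011101"  (len 8)
[8] "1011101"  (len 7)
[9] "01110110"  (len 8)
[10] "1110110"  (len 7)
[11] "11011001"  (len 8)
[12] "10110011"  (len 8)
[13] "011001110"  (len 9)
[14] "11001110"  (len 8)
[15] "100111001"  (len 9)
[16] "001110011"  (len 9)
[17] "01110011"  (len 8)
[18] "1110011"  (len 7)
[19] "11001101"  (len 8)
[20] "10011011"  (len 8)
[21] "001101110"  (len 9)
[22] "01101110"  (len 8)
[23] "1101110"  (len 7)
[24] "1011101"  (len 7)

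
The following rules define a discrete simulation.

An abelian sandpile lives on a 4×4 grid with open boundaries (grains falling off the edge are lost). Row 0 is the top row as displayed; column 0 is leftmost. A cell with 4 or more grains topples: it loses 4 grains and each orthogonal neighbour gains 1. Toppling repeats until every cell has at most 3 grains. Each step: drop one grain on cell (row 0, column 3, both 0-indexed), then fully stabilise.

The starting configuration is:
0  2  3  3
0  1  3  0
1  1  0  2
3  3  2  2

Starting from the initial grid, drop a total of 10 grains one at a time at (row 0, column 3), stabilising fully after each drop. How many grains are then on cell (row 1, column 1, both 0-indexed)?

2

t=0: 0  2  3  3
0  1  3  0
1  1  0  2
3  3  2  2
t=1: 0  3  1  1
0  2  0  2
1  1  1  2
3  3  2  2
t=2: 0  3  1  2
0  2  0  2
1  1  1  2
3  3  2  2
t=3: 0  3  1  3
0  2  0  2
1  1  1  2
3  3  2  2
t=4: 0  3  2  0
0  2  0  3
1  1  1  2
3  3  2  2
t=5: 0  3  2  1
0  2  0  3
1  1  1  2
3  3  2  2
t=6: 0  3  2  2
0  2  0  3
1  1  1  2
3  3  2  2
t=7: 0  3  2  3
0  2  0  3
1  1  1  2
3  3  2  2
t=8: 0  3  3  1
0  2  1  0
1  1  1  3
3  3  2  2
t=9: 0  3  3  2
0  2  1  0
1  1  1  3
3  3  2  2
t=10: 0  3  3  3
0  2  1  0
1  1  1  3
3  3  2  2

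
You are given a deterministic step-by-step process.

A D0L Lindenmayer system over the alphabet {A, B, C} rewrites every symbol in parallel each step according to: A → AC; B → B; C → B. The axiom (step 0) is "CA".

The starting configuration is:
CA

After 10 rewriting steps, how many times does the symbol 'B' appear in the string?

10

0) CA
1) BAC
2) BACB
3) BACBB
4) BACBBB
5) BACBBBB
6) BACBBBBB
7) BACBBBBBB
8) BACBBBBBBB
9) BACBBBBBBBB
10) BACBBBBBBBBB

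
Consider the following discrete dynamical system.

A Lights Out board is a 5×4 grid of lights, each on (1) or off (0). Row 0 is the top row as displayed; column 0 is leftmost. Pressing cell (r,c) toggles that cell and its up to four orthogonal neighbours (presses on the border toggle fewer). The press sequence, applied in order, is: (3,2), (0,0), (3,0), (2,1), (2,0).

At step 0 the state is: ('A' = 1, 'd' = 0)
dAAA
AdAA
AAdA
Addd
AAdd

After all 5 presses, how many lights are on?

t=0: dAAA
AdAA
AAdA
Addd
AAdd
t=1: dAAA
AdAA
AAAA
AAAA
AAAd
t=2: AdAA
ddAA
AAAA
AAAA
AAAd
t=3: AdAA
ddAA
dAAA
ddAA
dAAd
t=4: AdAA
dAAA
AddA
dAAA
dAAd
t=5: AdAA
AAAA
dAdA
AAAA
dAAd

15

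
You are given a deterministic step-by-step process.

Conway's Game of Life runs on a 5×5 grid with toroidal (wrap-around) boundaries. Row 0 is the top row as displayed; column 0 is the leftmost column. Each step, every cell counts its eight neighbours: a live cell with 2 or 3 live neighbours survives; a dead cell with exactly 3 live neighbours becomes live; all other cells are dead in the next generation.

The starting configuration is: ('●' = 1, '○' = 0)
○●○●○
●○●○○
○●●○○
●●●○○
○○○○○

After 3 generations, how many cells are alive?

3

step 0: ○●○●○
●○●○○
○●●○○
●●●○○
○○○○○
step 1: ○●●○○
●○○●○
○○○●○
●○●○○
●○○○○
step 2: ●●●○●
○●○●●
○●●●○
○●○○●
●○●○○
step 3: ○○○○○
○○○○○
○●○○○
○○○○●
○○●○○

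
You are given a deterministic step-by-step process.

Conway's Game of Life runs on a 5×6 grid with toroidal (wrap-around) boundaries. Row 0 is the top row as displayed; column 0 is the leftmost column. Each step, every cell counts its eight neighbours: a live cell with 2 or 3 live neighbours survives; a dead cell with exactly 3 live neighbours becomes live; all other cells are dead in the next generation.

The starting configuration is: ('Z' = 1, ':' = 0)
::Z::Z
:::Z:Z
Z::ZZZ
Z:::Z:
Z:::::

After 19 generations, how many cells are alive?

t=0: ::Z::Z
:::Z:Z
Z::ZZZ
Z:::Z:
Z:::::
t=1: Z:::ZZ
::ZZ::
Z::Z::
ZZ:ZZ:
ZZ::::
t=2: Z:ZZZZ
ZZZZ::
Z::::Z
:::ZZ:
::ZZ::
t=3: Z::::Z
::::::
Z::::Z
::ZZZZ
:Z::::
t=4: Z:::::
::::::
Z::Z:Z
:ZZZZZ
:ZZZ::
t=5: :ZZ:::
Z::::Z
ZZ:Z:Z
:::::Z
:::::Z
t=6: :Z:::Z
::::ZZ
:Z::::
:::::Z
Z:::::
t=7: ::::ZZ
::::ZZ
Z:::ZZ
Z:::::
Z::::Z
t=8: ::::::
:::Z::
Z:::Z:
:Z::Z:
Z:::Z:
t=9: ::::::
::::::
:::ZZZ
ZZ:ZZ:
:::::Z
t=10: ::::::
::::Z:
Z:ZZ:Z
Z:ZZ::
Z:::ZZ
t=11: ::::Z:
:::ZZZ
Z:Z::Z
::Z:::
ZZ:ZZZ
t=12: ::Z:::
Z::Z::
ZZZ::Z
::Z:::
ZZZZZZ
t=13: ::::::
Z::Z:Z
Z:ZZ:Z
::::::
Z:::ZZ
t=14: ::::::
ZZZZ:Z
ZZZZ:Z
:Z:Z::
:::::Z
t=15: :ZZ:ZZ
:::Z:Z
:::::Z
:Z:Z:Z
::::::
t=16: Z:ZZZZ
::ZZ:Z
::Z::Z
Z:::Z:
:Z:Z:Z
t=17: ::::::
::::::
ZZZ::Z
ZZZZZ:
:Z::::
t=18: ::::::
ZZ::::
::::ZZ
:::ZZ:
ZZ:Z::
t=19: ::Z:::
Z::::Z
Z::ZZZ
Z:ZZ::
::ZZZ:

13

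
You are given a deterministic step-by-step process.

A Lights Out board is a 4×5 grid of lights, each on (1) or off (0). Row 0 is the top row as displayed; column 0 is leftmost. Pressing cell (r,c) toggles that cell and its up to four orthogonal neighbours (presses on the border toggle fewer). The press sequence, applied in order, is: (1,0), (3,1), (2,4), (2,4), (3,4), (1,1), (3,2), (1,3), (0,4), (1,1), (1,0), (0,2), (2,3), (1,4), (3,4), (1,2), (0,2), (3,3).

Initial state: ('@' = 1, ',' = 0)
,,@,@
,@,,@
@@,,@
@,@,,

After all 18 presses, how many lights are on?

gen 0: ,,@,@
,@,,@
@@,,@
@,@,,
gen 1: @,@,@
@,,,@
,@,,@
@,@,,
gen 2: @,@,@
@,,,@
,,,,@
,@,,,
gen 3: @,@,@
@,,,,
,,,@,
,@,,@
gen 4: @,@,@
@,,,@
,,,,@
,@,,,
gen 5: @,@,@
@,,,@
,,,,,
,@,@@
gen 6: @@@,@
,@@,@
,@,,,
,@,@@
gen 7: @@@,@
,@@,@
,@@,,
,,@,@
gen 8: @@@@@
,@,@,
,@@@,
,,@,@
gen 9: @@@,,
,@,@@
,@@@,
,,@,@
gen 10: @,@,,
@,@@@
,,@@,
,,@,@
gen 11: ,,@,,
,@@@@
@,@@,
,,@,@
gen 12: ,@,@,
,@,@@
@,@@,
,,@,@
gen 13: ,@,@,
,@,,@
@,,,@
,,@@@
gen 14: ,@,@@
,@,@,
@,,,,
,,@@@
gen 15: ,@,@@
,@,@,
@,,,@
,,@,,
gen 16: ,@@@@
,,@,,
@,@,@
,,@,,
gen 17: ,,,,@
,,,,,
@,@,@
,,@,,
gen 18: ,,,,@
,,,,,
@,@@@
,,,@@

7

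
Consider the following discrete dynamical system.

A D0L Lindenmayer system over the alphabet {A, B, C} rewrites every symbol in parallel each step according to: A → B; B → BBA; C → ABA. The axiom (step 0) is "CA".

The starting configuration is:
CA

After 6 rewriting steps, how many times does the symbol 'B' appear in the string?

t=0: CA
t=1: ABAB
t=2: BBBABBBA
t=3: BBABBABBABBBABBABBAB
t=4: BBABBABBBABBABBBABBABBBABBABBABBBABBABBBABBABBBA
t=5: BBABBABBBABBABBBABBABBABBBABBABBBABBABBABBBABBABBBABBABBABBBABBABBBABBABBBABBABBABBBABBABBBABBABBABBBABBABBBABBABBAB
t=6: BBABBABBBABBABBBABBABBABBBABBABBBABBABBABBBABBABBBABBABBBA…BBABBABBBABBABBBABBABBABBBABBABBBABBABBABBBABBABBBABBABBBA  (len 280)

198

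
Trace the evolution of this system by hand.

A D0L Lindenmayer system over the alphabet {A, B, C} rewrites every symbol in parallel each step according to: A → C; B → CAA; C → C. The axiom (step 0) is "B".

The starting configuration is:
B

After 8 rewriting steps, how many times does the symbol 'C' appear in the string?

0) B
1) CAA
2) CCC
3) CCC
4) CCC
5) CCC
6) CCC
7) CCC
8) CCC

3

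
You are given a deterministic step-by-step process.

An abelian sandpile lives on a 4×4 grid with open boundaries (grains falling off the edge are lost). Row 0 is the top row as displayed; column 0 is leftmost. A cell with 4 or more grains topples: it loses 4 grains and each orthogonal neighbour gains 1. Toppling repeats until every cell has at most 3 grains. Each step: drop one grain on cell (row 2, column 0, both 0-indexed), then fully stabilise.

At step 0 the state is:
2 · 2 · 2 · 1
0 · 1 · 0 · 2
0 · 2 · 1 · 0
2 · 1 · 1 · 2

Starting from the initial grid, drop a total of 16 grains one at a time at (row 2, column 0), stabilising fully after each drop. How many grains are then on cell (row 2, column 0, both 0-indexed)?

[0] 2 · 2 · 2 · 1
0 · 1 · 0 · 2
0 · 2 · 1 · 0
2 · 1 · 1 · 2
[1] 2 · 2 · 2 · 1
0 · 1 · 0 · 2
1 · 2 · 1 · 0
2 · 1 · 1 · 2
[2] 2 · 2 · 2 · 1
0 · 1 · 0 · 2
2 · 2 · 1 · 0
2 · 1 · 1 · 2
[3] 2 · 2 · 2 · 1
0 · 1 · 0 · 2
3 · 2 · 1 · 0
2 · 1 · 1 · 2
[4] 2 · 2 · 2 · 1
1 · 1 · 0 · 2
0 · 3 · 1 · 0
3 · 1 · 1 · 2
[5] 2 · 2 · 2 · 1
1 · 1 · 0 · 2
1 · 3 · 1 · 0
3 · 1 · 1 · 2
[6] 2 · 2 · 2 · 1
1 · 1 · 0 · 2
2 · 3 · 1 · 0
3 · 1 · 1 · 2
[7] 2 · 2 · 2 · 1
1 · 1 · 0 · 2
3 · 3 · 1 · 0
3 · 1 · 1 · 2
[8] 2 · 2 · 2 · 1
2 · 2 · 0 · 2
2 · 0 · 2 · 0
0 · 3 · 1 · 2
[9] 2 · 2 · 2 · 1
2 · 2 · 0 · 2
3 · 0 · 2 · 0
0 · 3 · 1 · 2
[10] 2 · 2 · 2 · 1
3 · 2 · 0 · 2
0 · 1 · 2 · 0
1 · 3 · 1 · 2
[11] 2 · 2 · 2 · 1
3 · 2 · 0 · 2
1 · 1 · 2 · 0
1 · 3 · 1 · 2
[12] 2 · 2 · 2 · 1
3 · 2 · 0 · 2
2 · 1 · 2 · 0
1 · 3 · 1 · 2
[13] 2 · 2 · 2 · 1
3 · 2 · 0 · 2
3 · 1 · 2 · 0
1 · 3 · 1 · 2
[14] 3 · 2 · 2 · 1
0 · 3 · 0 · 2
1 · 2 · 2 · 0
2 · 3 · 1 · 2
[15] 3 · 2 · 2 · 1
0 · 3 · 0 · 2
2 · 2 · 2 · 0
2 · 3 · 1 · 2
[16] 3 · 2 · 2 · 1
0 · 3 · 0 · 2
3 · 2 · 2 · 0
2 · 3 · 1 · 2

3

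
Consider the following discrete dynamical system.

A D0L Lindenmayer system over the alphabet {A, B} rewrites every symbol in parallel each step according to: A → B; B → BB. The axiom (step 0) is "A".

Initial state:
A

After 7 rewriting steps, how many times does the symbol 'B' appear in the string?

step 0: A
step 1: B
step 2: BB
step 3: BBBB
step 4: BBBBBBBB
step 5: BBBBBBBBBBBBBBBB
step 6: BBBBBBBBBBBBBBBBBBBBBBBBBBBBBBBB
step 7: BBBBBBBBBBBBBBBBBBBBBBBBBBBBBBBBBBBBBBBBBBBBBBBBBBBBBBBBBBBBBBBB

64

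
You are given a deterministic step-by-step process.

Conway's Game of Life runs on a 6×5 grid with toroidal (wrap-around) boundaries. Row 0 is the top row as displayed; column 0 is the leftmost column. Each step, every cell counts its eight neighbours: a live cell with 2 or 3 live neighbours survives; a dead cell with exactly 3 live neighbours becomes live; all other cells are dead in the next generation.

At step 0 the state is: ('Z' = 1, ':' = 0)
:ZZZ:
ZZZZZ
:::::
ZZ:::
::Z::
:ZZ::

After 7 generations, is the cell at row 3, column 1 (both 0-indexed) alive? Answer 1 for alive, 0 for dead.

0

k=0  :ZZZ:
ZZZZZ
:::::
ZZ:::
::Z::
:ZZ::
k=1  :::::
Z:::Z
:::Z:
:Z:::
Z:Z::
:::::
k=2  :::::
::::Z
Z:::Z
:ZZ::
:Z:::
:::::
k=3  :::::
Z:::Z
ZZ:ZZ
:ZZ::
:ZZ::
:::::
k=4  :::::
:Z:Z:
:::Z:
::::Z
:ZZ::
:::::
k=5  :::::
::Z::
::ZZZ
::ZZ:
:::::
:::::
k=6  :::::
::Z::
:Z::Z
::Z:Z
:::::
:::::
k=7  :::::
:::::
ZZZ::
Z::Z:
:::::
:::::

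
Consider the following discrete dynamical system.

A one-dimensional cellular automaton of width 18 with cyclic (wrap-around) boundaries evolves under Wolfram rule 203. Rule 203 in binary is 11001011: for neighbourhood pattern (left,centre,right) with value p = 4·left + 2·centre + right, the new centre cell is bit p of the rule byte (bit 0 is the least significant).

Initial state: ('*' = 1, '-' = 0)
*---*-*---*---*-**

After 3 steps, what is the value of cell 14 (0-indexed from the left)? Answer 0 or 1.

[0] *---*-*---*---*-**
[1] *-**----**--**--**
[2] *-**-*****-***-***
[3] *-**-*****-***-***

0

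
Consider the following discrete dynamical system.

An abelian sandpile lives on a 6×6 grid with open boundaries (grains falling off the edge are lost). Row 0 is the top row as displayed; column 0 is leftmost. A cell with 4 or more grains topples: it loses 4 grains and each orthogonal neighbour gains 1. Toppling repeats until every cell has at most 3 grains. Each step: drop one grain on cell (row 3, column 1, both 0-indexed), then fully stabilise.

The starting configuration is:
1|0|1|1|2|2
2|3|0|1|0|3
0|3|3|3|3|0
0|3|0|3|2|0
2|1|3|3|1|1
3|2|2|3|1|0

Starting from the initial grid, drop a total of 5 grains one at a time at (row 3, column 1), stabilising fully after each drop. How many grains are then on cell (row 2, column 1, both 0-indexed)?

3

0) 1|0|1|1|2|2
2|3|0|1|0|3
0|3|3|3|3|0
0|3|0|3|2|0
2|1|3|3|1|1
3|2|2|3|1|0
1) 1|1|1|1|2|2
3|0|2|2|1|3
1|2|2|2|1|1
1|2|0|3|0|1
2|3|2|2|3|1
3|3|0|1|2|0
2) 1|1|1|1|2|2
3|0|2|2|1|3
1|2|2|2|1|1
1|3|0|3|0|1
2|3|2|2|3|1
3|3|0|1|2|0
3) 1|1|1|1|2|2
3|0|2|2|1|3
1|3|2|2|1|1
3|1|1|3|0|1
0|2|3|2|3|1
1|1|1|1|2|0
4) 1|1|1|1|2|2
3|0|2|2|1|3
1|3|2|2|1|1
3|2|1|3|0|1
0|2|3|2|3|1
1|1|1|1|2|0
5) 1|1|1|1|2|2
3|0|2|2|1|3
1|3|2|2|1|1
3|3|1|3|0|1
0|2|3|2|3|1
1|1|1|1|2|0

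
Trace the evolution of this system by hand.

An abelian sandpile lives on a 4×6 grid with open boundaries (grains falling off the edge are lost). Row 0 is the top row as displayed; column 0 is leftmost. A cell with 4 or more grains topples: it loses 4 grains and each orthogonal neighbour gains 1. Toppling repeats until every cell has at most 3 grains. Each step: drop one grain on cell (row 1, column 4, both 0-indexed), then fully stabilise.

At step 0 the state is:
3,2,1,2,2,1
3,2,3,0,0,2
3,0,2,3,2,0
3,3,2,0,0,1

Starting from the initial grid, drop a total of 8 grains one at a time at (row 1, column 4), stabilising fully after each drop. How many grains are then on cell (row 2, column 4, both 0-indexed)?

1

gen 0: 3,2,1,2,2,1
3,2,3,0,0,2
3,0,2,3,2,0
3,3,2,0,0,1
gen 1: 3,2,1,2,2,1
3,2,3,0,1,2
3,0,2,3,2,0
3,3,2,0,0,1
gen 2: 3,2,1,2,2,1
3,2,3,0,2,2
3,0,2,3,2,0
3,3,2,0,0,1
gen 3: 3,2,1,2,2,1
3,2,3,0,3,2
3,0,2,3,2,0
3,3,2,0,0,1
gen 4: 3,2,1,2,3,1
3,2,3,1,0,3
3,0,2,3,3,0
3,3,2,0,0,1
gen 5: 3,2,1,2,3,1
3,2,3,1,1,3
3,0,2,3,3,0
3,3,2,0,0,1
gen 6: 3,2,1,2,3,1
3,2,3,1,2,3
3,0,2,3,3,0
3,3,2,0,0,1
gen 7: 3,2,1,2,3,1
3,2,3,1,3,3
3,0,2,3,3,0
3,3,2,0,0,1
gen 8: 3,2,1,3,0,3
3,2,3,3,3,0
3,0,3,0,1,2
3,3,2,1,1,1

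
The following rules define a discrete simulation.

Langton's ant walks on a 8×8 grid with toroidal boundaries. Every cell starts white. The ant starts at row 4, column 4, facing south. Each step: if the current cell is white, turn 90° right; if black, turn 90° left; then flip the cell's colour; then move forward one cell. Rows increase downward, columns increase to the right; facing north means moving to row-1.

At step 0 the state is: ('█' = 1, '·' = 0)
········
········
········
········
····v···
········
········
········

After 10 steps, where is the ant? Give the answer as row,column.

t=0: ········
········
········
········
····v···
········
········
········
t=1: ········
········
········
········
···<█···
········
········
········
t=2: ········
········
········
···^····
···██···
········
········
········
t=3: ········
········
········
···█>···
···██···
········
········
········
t=4: ········
········
········
···██···
···█v···
········
········
········
t=5: ········
········
········
···██···
···█·>··
········
········
········
t=6: ········
········
········
···██···
···█·█··
·····v··
········
········
t=7: ········
········
········
···██···
···█·█··
····<█··
········
········
t=8: ········
········
········
···██···
···█^█··
····██··
········
········
t=9: ········
········
········
···██···
···██>··
····██··
········
········
t=10: ········
········
········
···██^··
···██···
····██··
········
········

3,5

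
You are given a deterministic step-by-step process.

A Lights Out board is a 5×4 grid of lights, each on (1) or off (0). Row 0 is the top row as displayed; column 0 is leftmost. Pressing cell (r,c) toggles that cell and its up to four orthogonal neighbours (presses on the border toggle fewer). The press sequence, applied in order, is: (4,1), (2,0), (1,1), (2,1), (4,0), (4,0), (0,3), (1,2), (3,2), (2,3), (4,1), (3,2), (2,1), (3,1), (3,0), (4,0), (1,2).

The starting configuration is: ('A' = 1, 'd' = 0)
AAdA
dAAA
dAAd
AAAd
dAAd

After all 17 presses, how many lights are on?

9

t=0: AAdA
dAAA
dAAd
AAAd
dAAd
t=1: AAdA
dAAA
dAAd
AdAd
Addd
t=2: AAdA
AAAA
AdAd
ddAd
Addd
t=3: AddA
dddA
AAAd
ddAd
Addd
t=4: AddA
dAdA
dddd
dAAd
Addd
t=5: AddA
dAdA
dddd
AAAd
dAdd
t=6: AddA
dAdA
dddd
dAAd
Addd
t=7: AdAd
dAdd
dddd
dAAd
Addd
t=8: Addd
ddAA
ddAd
dAAd
Addd
t=9: Addd
ddAA
dddd
dddA
AdAd
t=10: Addd
ddAd
ddAA
dddd
AdAd
t=11: Addd
ddAd
ddAA
dAdd
dAdd
t=12: Addd
ddAd
dddA
ddAA
dAAd
t=13: Addd
dAAd
AAAA
dAAA
dAAd
t=14: Addd
dAAd
AdAA
AddA
ddAd
t=15: Addd
dAAd
ddAA
dAdA
AdAd
t=16: Addd
dAAd
ddAA
AAdA
dAAd
t=17: AdAd
dddA
dddA
AAdA
dAAd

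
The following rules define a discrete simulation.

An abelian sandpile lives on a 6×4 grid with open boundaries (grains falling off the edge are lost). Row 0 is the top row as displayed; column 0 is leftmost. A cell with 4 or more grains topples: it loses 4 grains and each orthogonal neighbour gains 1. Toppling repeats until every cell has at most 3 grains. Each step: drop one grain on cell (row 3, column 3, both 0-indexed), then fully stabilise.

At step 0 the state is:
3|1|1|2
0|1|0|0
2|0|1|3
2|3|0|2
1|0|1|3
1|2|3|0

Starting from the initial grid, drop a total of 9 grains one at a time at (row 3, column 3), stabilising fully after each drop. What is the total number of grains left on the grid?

0) 3|1|1|2
0|1|0|0
2|0|1|3
2|3|0|2
1|0|1|3
1|2|3|0
1) 3|1|1|2
0|1|0|0
2|0|1|3
2|3|0|3
1|0|1|3
1|2|3|0
2) 3|1|1|2
0|1|0|1
2|0|2|0
2|3|1|2
1|0|2|0
1|2|3|1
3) 3|1|1|2
0|1|0|1
2|0|2|0
2|3|1|3
1|0|2|0
1|2|3|1
4) 3|1|1|2
0|1|0|1
2|0|2|1
2|3|2|0
1|0|2|1
1|2|3|1
5) 3|1|1|2
0|1|0|1
2|0|2|1
2|3|2|1
1|0|2|1
1|2|3|1
6) 3|1|1|2
0|1|0|1
2|0|2|1
2|3|2|2
1|0|2|1
1|2|3|1
7) 3|1|1|2
0|1|0|1
2|0|2|1
2|3|2|3
1|0|2|1
1|2|3|1
8) 3|1|1|2
0|1|0|1
2|0|2|2
2|3|3|0
1|0|2|2
1|2|3|1
9) 3|1|1|2
0|1|0|1
2|0|2|2
2|3|3|1
1|0|2|2
1|2|3|1

36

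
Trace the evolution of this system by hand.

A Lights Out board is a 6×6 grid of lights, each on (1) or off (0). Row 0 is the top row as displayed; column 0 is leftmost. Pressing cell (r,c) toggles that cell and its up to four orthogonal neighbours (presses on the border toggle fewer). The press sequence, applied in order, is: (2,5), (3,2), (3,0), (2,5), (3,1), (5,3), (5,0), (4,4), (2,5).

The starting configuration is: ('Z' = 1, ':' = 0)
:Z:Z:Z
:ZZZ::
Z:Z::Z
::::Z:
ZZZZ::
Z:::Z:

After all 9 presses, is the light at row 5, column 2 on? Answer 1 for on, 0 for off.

1

[0] :Z:Z:Z
:ZZZ::
Z:Z::Z
::::Z:
ZZZZ::
Z:::Z:
[1] :Z:Z:Z
:ZZZ:Z
Z:Z:Z:
::::ZZ
ZZZZ::
Z:::Z:
[2] :Z:Z:Z
:ZZZ:Z
Z:::Z:
:ZZZZZ
ZZ:Z::
Z:::Z:
[3] :Z:Z:Z
:ZZZ:Z
::::Z:
Z:ZZZZ
:Z:Z::
Z:::Z:
[4] :Z:Z:Z
:ZZZ::
:::::Z
Z:ZZZ:
:Z:Z::
Z:::Z:
[5] :Z:Z:Z
:ZZZ::
:Z:::Z
:Z:ZZ:
:::Z::
Z:::Z:
[6] :Z:Z:Z
:ZZZ::
:Z:::Z
:Z:ZZ:
::::::
Z:ZZ::
[7] :Z:Z:Z
:ZZZ::
:Z:::Z
:Z:ZZ:
Z:::::
:ZZZ::
[8] :Z:Z:Z
:ZZZ::
:Z:::Z
:Z:Z::
Z::ZZZ
:ZZZZ:
[9] :Z:Z:Z
:ZZZ:Z
:Z::Z:
:Z:Z:Z
Z::ZZZ
:ZZZZ:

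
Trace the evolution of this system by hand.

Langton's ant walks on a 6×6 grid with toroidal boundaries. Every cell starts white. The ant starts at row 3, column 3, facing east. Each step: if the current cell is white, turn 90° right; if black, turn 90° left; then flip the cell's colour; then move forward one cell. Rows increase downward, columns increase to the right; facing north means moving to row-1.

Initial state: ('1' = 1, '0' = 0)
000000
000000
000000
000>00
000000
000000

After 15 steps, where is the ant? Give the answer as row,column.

gen 0: 000000
000000
000000
000>00
000000
000000
gen 1: 000000
000000
000000
000100
000v00
000000
gen 2: 000000
000000
000000
000100
00<100
000000
gen 3: 000000
000000
000000
00^100
001100
000000
gen 4: 000000
000000
000000
001>00
001100
000000
gen 5: 000000
000000
000^00
001000
001100
000000
gen 6: 000000
000000
0001>0
001000
001100
000000
gen 7: 000000
000000
000110
0010v0
001100
000000
gen 8: 000000
000000
000110
001<10
001100
000000
gen 9: 000000
000000
000^10
001110
001100
000000
gen 10: 000000
000000
00<010
001110
001100
000000
gen 11: 000000
00^000
001010
001110
001100
000000
gen 12: 000000
001>00
001010
001110
001100
000000
gen 13: 000000
001100
001v10
001110
001100
000000
gen 14: 000000
001100
00<110
001110
001100
000000
gen 15: 000000
001100
000110
00v110
001100
000000

3,2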